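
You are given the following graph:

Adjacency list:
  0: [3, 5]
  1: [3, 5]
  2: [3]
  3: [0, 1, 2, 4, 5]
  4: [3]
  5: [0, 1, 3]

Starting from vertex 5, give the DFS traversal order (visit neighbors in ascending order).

DFS from vertex 5 (neighbors processed in ascending order):
Visit order: 5, 0, 3, 1, 2, 4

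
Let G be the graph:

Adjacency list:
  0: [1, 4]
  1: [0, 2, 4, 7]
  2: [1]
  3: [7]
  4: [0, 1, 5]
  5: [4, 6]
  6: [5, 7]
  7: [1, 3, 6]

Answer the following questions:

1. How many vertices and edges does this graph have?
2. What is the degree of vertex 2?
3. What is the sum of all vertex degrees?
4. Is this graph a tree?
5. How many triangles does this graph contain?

Count: 8 vertices, 9 edges.
Vertex 2 has neighbors [1], degree = 1.
Handshaking lemma: 2 * 9 = 18.
A tree on 8 vertices has 7 edges. This graph has 9 edges (2 extra). Not a tree.
Number of triangles = 1.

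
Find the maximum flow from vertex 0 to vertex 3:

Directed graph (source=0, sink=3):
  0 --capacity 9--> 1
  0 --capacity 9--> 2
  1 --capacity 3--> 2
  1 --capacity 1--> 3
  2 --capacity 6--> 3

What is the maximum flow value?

Computing max flow:
  Flow on (0->1): 4/9
  Flow on (0->2): 3/9
  Flow on (1->2): 3/3
  Flow on (1->3): 1/1
  Flow on (2->3): 6/6
Maximum flow = 7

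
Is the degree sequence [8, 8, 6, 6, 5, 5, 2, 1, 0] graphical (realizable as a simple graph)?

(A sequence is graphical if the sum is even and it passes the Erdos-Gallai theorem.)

Sum of degrees = 41. Sum is odd, so the sequence is NOT graphical.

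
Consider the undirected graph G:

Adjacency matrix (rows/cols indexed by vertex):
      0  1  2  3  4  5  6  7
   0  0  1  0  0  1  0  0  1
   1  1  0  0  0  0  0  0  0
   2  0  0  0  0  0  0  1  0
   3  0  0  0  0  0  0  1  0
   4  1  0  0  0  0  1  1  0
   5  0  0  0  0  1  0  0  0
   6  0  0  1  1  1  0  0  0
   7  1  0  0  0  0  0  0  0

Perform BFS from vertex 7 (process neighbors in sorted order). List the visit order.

BFS from vertex 7 (neighbors processed in ascending order):
Visit order: 7, 0, 1, 4, 5, 6, 2, 3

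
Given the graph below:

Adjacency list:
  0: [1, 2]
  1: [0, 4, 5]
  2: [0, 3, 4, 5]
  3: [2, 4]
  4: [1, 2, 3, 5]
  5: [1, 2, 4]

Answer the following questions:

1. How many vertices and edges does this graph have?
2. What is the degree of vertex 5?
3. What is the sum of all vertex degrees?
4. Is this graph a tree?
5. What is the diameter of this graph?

Count: 6 vertices, 9 edges.
Vertex 5 has neighbors [1, 2, 4], degree = 3.
Handshaking lemma: 2 * 9 = 18.
A tree on 6 vertices has 5 edges. This graph has 9 edges (4 extra). Not a tree.
Diameter (longest shortest path) = 2.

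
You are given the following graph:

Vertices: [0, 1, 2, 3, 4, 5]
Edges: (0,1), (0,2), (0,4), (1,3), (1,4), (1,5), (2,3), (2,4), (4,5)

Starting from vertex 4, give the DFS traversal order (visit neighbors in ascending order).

DFS from vertex 4 (neighbors processed in ascending order):
Visit order: 4, 0, 1, 3, 2, 5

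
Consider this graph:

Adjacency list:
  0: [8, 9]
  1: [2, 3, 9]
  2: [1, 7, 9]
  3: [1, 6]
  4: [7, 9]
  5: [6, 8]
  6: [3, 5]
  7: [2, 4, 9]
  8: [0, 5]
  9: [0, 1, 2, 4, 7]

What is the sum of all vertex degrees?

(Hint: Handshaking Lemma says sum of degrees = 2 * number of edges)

Count edges: 13 edges.
By Handshaking Lemma: sum of degrees = 2 * 13 = 26.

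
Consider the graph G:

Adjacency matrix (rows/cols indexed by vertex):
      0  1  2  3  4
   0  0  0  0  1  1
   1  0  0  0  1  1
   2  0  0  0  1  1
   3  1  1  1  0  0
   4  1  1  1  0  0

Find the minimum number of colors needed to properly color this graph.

The graph has a maximum clique of size 2 (lower bound on chromatic number).
A valid 2-coloring: {0: 1, 1: 1, 2: 1, 3: 0, 4: 0}.
Chromatic number = 2.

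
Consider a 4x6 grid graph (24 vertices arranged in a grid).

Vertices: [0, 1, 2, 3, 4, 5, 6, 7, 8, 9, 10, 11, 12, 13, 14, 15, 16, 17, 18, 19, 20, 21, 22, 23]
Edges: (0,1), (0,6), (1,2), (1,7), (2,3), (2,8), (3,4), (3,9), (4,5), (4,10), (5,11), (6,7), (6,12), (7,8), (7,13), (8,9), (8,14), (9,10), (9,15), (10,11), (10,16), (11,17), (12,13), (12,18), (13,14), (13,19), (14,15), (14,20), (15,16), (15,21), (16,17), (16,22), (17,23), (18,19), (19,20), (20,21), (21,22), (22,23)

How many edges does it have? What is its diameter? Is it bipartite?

A 4x6 grid has 18 vertical edges and 20 horizontal edges.
Total edges = 18 + 20 = 38.
Diameter = (4-1) + (6-1) = 8 (corner to opposite corner).
Grid graphs are bipartite (checkerboard coloring).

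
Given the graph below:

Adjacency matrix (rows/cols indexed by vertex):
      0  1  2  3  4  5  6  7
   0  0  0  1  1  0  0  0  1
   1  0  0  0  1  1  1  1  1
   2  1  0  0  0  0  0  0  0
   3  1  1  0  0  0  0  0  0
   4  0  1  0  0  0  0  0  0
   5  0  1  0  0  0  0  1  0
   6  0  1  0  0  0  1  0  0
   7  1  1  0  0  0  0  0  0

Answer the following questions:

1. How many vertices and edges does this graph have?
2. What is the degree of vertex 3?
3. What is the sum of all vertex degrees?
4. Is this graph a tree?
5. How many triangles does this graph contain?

Count: 8 vertices, 9 edges.
Vertex 3 has neighbors [0, 1], degree = 2.
Handshaking lemma: 2 * 9 = 18.
A tree on 8 vertices has 7 edges. This graph has 9 edges (2 extra). Not a tree.
Number of triangles = 1.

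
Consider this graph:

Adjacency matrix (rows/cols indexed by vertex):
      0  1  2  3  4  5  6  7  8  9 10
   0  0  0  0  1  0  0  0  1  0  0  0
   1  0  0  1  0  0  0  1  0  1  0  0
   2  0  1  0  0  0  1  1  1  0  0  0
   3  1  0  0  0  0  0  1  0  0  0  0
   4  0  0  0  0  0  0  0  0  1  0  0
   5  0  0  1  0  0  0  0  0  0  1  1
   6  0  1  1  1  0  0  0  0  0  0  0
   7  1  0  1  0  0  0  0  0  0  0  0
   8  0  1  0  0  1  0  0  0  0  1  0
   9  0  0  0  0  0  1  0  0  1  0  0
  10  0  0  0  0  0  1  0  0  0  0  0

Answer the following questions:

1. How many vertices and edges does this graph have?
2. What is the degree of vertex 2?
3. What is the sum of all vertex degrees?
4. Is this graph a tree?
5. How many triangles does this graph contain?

Count: 11 vertices, 13 edges.
Vertex 2 has neighbors [1, 5, 6, 7], degree = 4.
Handshaking lemma: 2 * 13 = 26.
A tree on 11 vertices has 10 edges. This graph has 13 edges (3 extra). Not a tree.
Number of triangles = 1.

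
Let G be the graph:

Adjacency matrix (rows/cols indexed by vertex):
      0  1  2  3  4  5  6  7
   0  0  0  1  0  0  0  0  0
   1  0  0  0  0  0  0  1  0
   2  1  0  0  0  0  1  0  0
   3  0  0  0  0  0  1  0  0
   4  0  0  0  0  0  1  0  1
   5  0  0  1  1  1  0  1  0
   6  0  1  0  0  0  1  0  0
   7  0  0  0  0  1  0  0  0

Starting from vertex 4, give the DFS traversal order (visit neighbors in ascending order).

DFS from vertex 4 (neighbors processed in ascending order):
Visit order: 4, 5, 2, 0, 3, 6, 1, 7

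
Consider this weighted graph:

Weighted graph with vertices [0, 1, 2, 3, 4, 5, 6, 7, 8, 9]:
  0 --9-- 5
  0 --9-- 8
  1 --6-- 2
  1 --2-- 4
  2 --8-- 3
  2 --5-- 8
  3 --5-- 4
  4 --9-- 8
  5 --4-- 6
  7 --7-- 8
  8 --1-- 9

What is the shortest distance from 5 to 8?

Using Dijkstra's algorithm from vertex 5:
Shortest path: 5 -> 0 -> 8
Total weight: 9 + 9 = 18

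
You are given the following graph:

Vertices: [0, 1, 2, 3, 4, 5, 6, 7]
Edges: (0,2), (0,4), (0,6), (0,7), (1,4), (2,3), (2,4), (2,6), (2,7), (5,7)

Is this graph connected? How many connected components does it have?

Checking connectivity: the graph has 1 connected component(s).
All vertices are reachable from each other. The graph IS connected.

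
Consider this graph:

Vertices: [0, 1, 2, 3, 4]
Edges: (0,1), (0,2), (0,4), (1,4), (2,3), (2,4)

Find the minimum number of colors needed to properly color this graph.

The graph has a maximum clique of size 3 (lower bound on chromatic number).
A valid 3-coloring: {0: 0, 1: 1, 2: 1, 3: 0, 4: 2}.
Chromatic number = 3.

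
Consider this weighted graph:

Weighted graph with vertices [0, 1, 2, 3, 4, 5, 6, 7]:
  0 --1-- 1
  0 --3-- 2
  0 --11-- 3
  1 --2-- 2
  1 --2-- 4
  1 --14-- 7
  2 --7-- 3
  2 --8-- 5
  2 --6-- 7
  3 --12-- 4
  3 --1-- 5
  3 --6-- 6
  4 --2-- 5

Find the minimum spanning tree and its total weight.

Applying Kruskal's algorithm (sort edges by weight, add if no cycle):
  Add (0,1) w=1
  Add (3,5) w=1
  Add (1,2) w=2
  Add (1,4) w=2
  Add (4,5) w=2
  Skip (0,2) w=3 (creates cycle)
  Add (2,7) w=6
  Add (3,6) w=6
  Skip (2,3) w=7 (creates cycle)
  Skip (2,5) w=8 (creates cycle)
  Skip (0,3) w=11 (creates cycle)
  Skip (3,4) w=12 (creates cycle)
  Skip (1,7) w=14 (creates cycle)
MST weight = 20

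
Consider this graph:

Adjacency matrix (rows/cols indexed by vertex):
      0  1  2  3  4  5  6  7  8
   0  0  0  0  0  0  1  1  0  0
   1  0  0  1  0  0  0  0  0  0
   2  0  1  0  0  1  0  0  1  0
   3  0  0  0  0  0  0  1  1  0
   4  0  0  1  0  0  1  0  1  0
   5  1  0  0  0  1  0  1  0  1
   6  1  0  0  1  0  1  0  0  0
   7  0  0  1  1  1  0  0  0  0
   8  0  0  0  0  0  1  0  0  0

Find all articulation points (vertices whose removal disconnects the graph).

An articulation point is a vertex whose removal disconnects the graph.
Articulation points: [2, 5]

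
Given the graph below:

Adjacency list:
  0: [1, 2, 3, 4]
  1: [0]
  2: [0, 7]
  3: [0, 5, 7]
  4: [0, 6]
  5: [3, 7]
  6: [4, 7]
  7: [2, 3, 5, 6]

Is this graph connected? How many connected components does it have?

Checking connectivity: the graph has 1 connected component(s).
All vertices are reachable from each other. The graph IS connected.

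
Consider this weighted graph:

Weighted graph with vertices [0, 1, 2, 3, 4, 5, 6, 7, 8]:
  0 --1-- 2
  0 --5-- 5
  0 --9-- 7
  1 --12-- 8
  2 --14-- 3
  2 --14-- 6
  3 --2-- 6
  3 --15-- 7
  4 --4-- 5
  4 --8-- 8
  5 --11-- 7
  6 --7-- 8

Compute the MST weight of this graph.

Applying Kruskal's algorithm (sort edges by weight, add if no cycle):
  Add (0,2) w=1
  Add (3,6) w=2
  Add (4,5) w=4
  Add (0,5) w=5
  Add (6,8) w=7
  Add (4,8) w=8
  Add (0,7) w=9
  Skip (5,7) w=11 (creates cycle)
  Add (1,8) w=12
  Skip (2,6) w=14 (creates cycle)
  Skip (2,3) w=14 (creates cycle)
  Skip (3,7) w=15 (creates cycle)
MST weight = 48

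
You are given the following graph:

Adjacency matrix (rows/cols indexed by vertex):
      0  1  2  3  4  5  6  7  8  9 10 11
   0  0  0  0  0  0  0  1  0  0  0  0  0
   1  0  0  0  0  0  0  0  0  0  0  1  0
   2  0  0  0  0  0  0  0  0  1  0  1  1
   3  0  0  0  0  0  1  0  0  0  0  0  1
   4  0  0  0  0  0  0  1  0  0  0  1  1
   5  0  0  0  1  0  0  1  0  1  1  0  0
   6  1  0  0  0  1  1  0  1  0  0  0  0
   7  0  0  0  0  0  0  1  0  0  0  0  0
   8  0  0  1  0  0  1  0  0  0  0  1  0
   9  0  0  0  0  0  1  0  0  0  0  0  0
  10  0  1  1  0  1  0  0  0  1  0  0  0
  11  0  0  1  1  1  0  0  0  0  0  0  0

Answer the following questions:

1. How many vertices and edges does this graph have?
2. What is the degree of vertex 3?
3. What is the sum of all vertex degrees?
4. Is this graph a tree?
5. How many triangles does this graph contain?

Count: 12 vertices, 15 edges.
Vertex 3 has neighbors [5, 11], degree = 2.
Handshaking lemma: 2 * 15 = 30.
A tree on 12 vertices has 11 edges. This graph has 15 edges (4 extra). Not a tree.
Number of triangles = 1.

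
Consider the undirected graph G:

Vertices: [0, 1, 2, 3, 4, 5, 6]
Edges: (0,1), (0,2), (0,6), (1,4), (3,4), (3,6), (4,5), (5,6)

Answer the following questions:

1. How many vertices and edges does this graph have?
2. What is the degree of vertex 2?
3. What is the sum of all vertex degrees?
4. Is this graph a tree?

Count: 7 vertices, 8 edges.
Vertex 2 has neighbors [0], degree = 1.
Handshaking lemma: 2 * 8 = 16.
A tree on 7 vertices has 6 edges. This graph has 8 edges (2 extra). Not a tree.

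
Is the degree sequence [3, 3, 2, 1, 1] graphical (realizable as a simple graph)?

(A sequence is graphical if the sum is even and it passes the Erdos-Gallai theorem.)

Sum of degrees = 10. Sum is even and passes Erdos-Gallai. The sequence IS graphical.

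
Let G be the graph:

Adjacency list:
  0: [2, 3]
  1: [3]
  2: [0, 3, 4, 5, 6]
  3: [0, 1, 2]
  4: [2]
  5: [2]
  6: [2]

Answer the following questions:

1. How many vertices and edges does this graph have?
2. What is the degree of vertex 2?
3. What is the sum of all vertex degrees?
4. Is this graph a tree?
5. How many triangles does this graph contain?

Count: 7 vertices, 7 edges.
Vertex 2 has neighbors [0, 3, 4, 5, 6], degree = 5.
Handshaking lemma: 2 * 7 = 14.
A tree on 7 vertices has 6 edges. This graph has 7 edges (1 extra). Not a tree.
Number of triangles = 1.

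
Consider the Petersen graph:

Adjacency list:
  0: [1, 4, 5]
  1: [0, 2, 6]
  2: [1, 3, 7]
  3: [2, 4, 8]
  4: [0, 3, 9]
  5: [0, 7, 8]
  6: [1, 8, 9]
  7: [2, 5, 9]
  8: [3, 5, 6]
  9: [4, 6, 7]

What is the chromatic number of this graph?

The Petersen graph contains odd cycles (e.g. the outer 5-cycle), so chi >= 3.
A proper 3-coloring exists (it is a well-known 3-chromatic graph).
Chromatic number = 3.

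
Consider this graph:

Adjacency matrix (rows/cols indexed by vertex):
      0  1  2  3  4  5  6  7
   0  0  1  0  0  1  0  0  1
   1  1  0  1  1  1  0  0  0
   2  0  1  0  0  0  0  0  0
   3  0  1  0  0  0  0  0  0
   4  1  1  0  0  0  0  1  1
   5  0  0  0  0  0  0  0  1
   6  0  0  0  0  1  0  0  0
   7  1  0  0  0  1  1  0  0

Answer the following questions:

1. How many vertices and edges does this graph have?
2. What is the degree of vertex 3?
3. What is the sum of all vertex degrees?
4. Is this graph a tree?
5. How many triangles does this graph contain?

Count: 8 vertices, 9 edges.
Vertex 3 has neighbors [1], degree = 1.
Handshaking lemma: 2 * 9 = 18.
A tree on 8 vertices has 7 edges. This graph has 9 edges (2 extra). Not a tree.
Number of triangles = 2.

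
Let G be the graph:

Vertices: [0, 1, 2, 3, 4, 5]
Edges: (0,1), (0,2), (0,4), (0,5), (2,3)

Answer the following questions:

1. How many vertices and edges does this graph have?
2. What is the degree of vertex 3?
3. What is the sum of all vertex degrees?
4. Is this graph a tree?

Count: 6 vertices, 5 edges.
Vertex 3 has neighbors [2], degree = 1.
Handshaking lemma: 2 * 5 = 10.
A graph is a tree iff it is connected and has exactly n-1 edges. This graph is connected (all 6 vertices in one component) and has 6-1 = 5 edges. It is a tree.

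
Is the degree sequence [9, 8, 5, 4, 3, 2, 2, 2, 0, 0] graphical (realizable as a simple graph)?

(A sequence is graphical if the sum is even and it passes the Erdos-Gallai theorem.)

Sum of degrees = 35. Sum is odd, so the sequence is NOT graphical.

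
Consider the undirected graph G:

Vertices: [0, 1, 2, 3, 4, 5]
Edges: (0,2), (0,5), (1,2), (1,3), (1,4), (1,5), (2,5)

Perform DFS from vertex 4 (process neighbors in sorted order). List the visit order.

DFS from vertex 4 (neighbors processed in ascending order):
Visit order: 4, 1, 2, 0, 5, 3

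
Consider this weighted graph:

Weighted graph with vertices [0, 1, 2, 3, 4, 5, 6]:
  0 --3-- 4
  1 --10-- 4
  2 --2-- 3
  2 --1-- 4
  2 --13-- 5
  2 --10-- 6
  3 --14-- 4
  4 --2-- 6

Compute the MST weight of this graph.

Applying Kruskal's algorithm (sort edges by weight, add if no cycle):
  Add (2,4) w=1
  Add (2,3) w=2
  Add (4,6) w=2
  Add (0,4) w=3
  Add (1,4) w=10
  Skip (2,6) w=10 (creates cycle)
  Add (2,5) w=13
  Skip (3,4) w=14 (creates cycle)
MST weight = 31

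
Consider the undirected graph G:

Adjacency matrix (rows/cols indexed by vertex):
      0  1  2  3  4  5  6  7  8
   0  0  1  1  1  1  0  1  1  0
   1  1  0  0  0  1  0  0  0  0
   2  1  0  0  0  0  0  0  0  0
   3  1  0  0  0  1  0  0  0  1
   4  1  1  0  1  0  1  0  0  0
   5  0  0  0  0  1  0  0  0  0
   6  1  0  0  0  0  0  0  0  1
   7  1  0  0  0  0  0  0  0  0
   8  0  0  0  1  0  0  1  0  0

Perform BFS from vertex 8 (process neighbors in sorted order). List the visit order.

BFS from vertex 8 (neighbors processed in ascending order):
Visit order: 8, 3, 6, 0, 4, 1, 2, 7, 5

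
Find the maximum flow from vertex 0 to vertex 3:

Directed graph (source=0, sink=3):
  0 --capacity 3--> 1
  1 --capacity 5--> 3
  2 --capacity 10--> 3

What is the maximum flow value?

Computing max flow:
  Flow on (0->1): 3/3
  Flow on (1->3): 3/5
Maximum flow = 3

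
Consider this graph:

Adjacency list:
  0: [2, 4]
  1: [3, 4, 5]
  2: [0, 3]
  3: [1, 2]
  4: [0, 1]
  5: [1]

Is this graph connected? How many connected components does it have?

Checking connectivity: the graph has 1 connected component(s).
All vertices are reachable from each other. The graph IS connected.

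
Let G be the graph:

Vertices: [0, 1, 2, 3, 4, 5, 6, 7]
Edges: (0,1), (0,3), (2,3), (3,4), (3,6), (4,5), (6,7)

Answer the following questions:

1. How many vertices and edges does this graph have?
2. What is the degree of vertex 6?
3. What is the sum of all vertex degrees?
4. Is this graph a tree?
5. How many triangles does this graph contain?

Count: 8 vertices, 7 edges.
Vertex 6 has neighbors [3, 7], degree = 2.
Handshaking lemma: 2 * 7 = 14.
A graph is a tree iff it is connected and has exactly n-1 edges. This graph is connected (all 8 vertices in one component) and has 8-1 = 7 edges. It is a tree.
Number of triangles = 0.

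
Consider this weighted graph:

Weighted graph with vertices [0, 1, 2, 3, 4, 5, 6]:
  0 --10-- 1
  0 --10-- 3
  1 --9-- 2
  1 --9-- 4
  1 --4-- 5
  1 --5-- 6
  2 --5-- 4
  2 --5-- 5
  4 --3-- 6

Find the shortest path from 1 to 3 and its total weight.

Using Dijkstra's algorithm from vertex 1:
Shortest path: 1 -> 0 -> 3
Total weight: 10 + 10 = 20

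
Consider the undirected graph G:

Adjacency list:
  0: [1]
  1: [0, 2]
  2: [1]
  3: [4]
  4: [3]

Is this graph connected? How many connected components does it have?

Checking connectivity: the graph has 2 connected component(s).
Components: [[0, 1, 2], [3, 4]]. The graph is NOT connected.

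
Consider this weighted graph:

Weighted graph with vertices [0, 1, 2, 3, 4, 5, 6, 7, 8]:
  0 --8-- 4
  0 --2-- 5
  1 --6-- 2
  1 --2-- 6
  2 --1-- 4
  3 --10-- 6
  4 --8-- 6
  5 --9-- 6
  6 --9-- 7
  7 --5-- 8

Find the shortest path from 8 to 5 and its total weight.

Using Dijkstra's algorithm from vertex 8:
Shortest path: 8 -> 7 -> 6 -> 5
Total weight: 5 + 9 + 9 = 23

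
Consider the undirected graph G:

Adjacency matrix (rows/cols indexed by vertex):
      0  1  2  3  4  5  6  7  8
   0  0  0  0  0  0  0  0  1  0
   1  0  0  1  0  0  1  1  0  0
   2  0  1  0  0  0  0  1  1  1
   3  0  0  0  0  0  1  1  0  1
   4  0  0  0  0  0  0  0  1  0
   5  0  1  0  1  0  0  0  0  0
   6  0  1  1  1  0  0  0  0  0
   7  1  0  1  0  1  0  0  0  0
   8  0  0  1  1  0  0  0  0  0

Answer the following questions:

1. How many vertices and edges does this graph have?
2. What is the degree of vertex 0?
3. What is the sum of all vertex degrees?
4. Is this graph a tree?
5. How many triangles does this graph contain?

Count: 9 vertices, 11 edges.
Vertex 0 has neighbors [7], degree = 1.
Handshaking lemma: 2 * 11 = 22.
A tree on 9 vertices has 8 edges. This graph has 11 edges (3 extra). Not a tree.
Number of triangles = 1.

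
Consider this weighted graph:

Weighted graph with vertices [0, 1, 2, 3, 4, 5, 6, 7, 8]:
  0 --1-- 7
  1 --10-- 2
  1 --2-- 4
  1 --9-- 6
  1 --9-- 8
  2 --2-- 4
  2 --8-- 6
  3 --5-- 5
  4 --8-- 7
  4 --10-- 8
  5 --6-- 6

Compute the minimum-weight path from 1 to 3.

Using Dijkstra's algorithm from vertex 1:
Shortest path: 1 -> 6 -> 5 -> 3
Total weight: 9 + 6 + 5 = 20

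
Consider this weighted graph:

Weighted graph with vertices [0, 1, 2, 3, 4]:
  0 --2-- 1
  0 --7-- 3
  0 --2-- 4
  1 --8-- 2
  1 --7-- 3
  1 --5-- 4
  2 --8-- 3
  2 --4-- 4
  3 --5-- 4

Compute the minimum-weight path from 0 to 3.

Using Dijkstra's algorithm from vertex 0:
Shortest path: 0 -> 3
Total weight: 7 = 7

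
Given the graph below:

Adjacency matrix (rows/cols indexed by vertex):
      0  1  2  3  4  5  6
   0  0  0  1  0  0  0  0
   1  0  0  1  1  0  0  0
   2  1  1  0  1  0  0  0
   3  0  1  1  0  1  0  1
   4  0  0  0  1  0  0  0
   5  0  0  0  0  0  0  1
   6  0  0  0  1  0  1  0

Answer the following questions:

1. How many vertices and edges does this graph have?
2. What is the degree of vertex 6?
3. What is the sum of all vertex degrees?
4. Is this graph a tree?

Count: 7 vertices, 7 edges.
Vertex 6 has neighbors [3, 5], degree = 2.
Handshaking lemma: 2 * 7 = 14.
A tree on 7 vertices has 6 edges. This graph has 7 edges (1 extra). Not a tree.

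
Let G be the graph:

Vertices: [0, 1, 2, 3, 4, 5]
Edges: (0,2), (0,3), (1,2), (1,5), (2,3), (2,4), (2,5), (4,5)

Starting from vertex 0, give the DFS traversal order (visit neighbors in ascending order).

DFS from vertex 0 (neighbors processed in ascending order):
Visit order: 0, 2, 1, 5, 4, 3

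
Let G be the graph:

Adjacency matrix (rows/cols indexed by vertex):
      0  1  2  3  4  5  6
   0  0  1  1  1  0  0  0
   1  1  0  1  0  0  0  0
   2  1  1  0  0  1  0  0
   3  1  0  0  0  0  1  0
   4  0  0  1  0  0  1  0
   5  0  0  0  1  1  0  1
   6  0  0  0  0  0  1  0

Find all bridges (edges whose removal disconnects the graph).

A bridge is an edge whose removal increases the number of connected components.
Bridges found: (5,6)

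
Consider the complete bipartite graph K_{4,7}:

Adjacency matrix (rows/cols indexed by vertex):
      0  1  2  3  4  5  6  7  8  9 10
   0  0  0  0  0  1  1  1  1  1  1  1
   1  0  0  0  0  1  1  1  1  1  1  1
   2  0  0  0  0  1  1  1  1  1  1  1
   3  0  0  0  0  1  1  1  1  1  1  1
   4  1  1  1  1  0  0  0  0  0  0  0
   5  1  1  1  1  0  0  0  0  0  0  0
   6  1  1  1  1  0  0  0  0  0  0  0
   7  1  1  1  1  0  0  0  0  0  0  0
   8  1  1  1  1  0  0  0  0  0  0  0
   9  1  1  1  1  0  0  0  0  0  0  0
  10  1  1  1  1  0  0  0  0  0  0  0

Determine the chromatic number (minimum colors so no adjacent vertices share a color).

K_{4,7} is bipartite: vertices split into two independent sets of size 4 and 7.
Color one set 0, the other 1. No adjacent vertices share a color.
Chromatic number = 2.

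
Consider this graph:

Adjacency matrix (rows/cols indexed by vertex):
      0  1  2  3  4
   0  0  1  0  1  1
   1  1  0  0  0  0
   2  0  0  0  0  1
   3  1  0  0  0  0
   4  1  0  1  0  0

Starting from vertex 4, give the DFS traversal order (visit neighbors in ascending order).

DFS from vertex 4 (neighbors processed in ascending order):
Visit order: 4, 0, 1, 3, 2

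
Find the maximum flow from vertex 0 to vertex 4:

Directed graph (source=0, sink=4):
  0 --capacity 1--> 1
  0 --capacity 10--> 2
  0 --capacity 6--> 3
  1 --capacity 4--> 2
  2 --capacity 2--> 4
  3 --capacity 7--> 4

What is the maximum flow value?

Computing max flow:
  Flow on (0->2): 2/10
  Flow on (0->3): 6/6
  Flow on (2->4): 2/2
  Flow on (3->4): 6/7
Maximum flow = 8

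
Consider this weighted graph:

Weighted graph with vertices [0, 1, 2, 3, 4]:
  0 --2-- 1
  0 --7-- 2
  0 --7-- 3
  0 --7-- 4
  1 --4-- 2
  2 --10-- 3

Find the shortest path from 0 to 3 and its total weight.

Using Dijkstra's algorithm from vertex 0:
Shortest path: 0 -> 3
Total weight: 7 = 7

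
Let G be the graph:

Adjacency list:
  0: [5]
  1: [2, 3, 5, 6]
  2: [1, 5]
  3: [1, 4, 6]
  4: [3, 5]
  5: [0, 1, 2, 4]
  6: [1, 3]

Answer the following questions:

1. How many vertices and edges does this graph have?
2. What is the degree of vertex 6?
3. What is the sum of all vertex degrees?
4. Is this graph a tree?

Count: 7 vertices, 9 edges.
Vertex 6 has neighbors [1, 3], degree = 2.
Handshaking lemma: 2 * 9 = 18.
A tree on 7 vertices has 6 edges. This graph has 9 edges (3 extra). Not a tree.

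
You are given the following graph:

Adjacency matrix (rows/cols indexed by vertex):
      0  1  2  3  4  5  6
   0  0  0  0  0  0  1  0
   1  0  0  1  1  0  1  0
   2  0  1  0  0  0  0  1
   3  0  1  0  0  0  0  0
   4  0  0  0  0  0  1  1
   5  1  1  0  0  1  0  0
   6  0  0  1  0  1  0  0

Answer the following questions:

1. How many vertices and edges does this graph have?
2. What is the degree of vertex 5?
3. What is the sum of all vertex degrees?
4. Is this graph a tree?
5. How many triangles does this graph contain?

Count: 7 vertices, 7 edges.
Vertex 5 has neighbors [0, 1, 4], degree = 3.
Handshaking lemma: 2 * 7 = 14.
A tree on 7 vertices has 6 edges. This graph has 7 edges (1 extra). Not a tree.
Number of triangles = 0.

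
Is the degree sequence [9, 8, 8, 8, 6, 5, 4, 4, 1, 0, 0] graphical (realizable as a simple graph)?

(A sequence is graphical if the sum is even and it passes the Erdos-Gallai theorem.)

Sum of degrees = 53. Sum is odd, so the sequence is NOT graphical.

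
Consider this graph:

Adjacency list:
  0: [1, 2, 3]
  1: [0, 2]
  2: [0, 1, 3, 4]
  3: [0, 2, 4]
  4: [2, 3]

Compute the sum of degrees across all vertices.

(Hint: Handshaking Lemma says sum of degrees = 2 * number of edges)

Count edges: 7 edges.
By Handshaking Lemma: sum of degrees = 2 * 7 = 14.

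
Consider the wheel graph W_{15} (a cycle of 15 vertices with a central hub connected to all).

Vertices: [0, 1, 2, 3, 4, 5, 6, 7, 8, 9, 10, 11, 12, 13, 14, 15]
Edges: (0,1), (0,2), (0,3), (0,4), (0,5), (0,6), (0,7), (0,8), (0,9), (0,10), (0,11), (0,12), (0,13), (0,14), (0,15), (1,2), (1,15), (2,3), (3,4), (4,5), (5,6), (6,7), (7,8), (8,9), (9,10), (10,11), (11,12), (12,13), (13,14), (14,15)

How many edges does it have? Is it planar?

Wheel graph W_{15}: 15 cycle edges + 15 spoke edges = 30 edges.
Total vertices: 16.
The graph is planar.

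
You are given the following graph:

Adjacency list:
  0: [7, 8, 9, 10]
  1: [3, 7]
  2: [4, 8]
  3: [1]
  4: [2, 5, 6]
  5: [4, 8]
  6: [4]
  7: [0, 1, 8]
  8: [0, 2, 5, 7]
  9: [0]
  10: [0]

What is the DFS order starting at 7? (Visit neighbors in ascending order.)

DFS from vertex 7 (neighbors processed in ascending order):
Visit order: 7, 0, 8, 2, 4, 5, 6, 9, 10, 1, 3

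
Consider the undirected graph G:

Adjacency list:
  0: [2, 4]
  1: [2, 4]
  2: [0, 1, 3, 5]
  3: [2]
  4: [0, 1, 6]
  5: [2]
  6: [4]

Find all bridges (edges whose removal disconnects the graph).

A bridge is an edge whose removal increases the number of connected components.
Bridges found: (2,3), (2,5), (4,6)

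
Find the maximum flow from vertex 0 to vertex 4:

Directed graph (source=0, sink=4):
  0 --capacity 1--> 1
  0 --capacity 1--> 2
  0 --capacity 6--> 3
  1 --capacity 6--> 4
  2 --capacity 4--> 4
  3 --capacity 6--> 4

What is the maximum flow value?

Computing max flow:
  Flow on (0->1): 1/1
  Flow on (0->2): 1/1
  Flow on (0->3): 6/6
  Flow on (1->4): 1/6
  Flow on (2->4): 1/4
  Flow on (3->4): 6/6
Maximum flow = 8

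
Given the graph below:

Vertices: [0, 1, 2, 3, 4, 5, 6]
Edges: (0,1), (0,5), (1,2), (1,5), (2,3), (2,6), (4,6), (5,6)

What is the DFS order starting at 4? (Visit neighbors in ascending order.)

DFS from vertex 4 (neighbors processed in ascending order):
Visit order: 4, 6, 2, 1, 0, 5, 3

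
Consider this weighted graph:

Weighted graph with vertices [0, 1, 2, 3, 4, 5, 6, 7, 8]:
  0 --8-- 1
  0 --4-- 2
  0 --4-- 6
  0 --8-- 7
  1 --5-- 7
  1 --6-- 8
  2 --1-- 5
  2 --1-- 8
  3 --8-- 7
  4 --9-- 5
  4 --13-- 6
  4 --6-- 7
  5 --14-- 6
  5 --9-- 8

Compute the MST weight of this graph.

Applying Kruskal's algorithm (sort edges by weight, add if no cycle):
  Add (2,8) w=1
  Add (2,5) w=1
  Add (0,6) w=4
  Add (0,2) w=4
  Add (1,7) w=5
  Add (1,8) w=6
  Add (4,7) w=6
  Skip (0,7) w=8 (creates cycle)
  Skip (0,1) w=8 (creates cycle)
  Add (3,7) w=8
  Skip (4,5) w=9 (creates cycle)
  Skip (5,8) w=9 (creates cycle)
  Skip (4,6) w=13 (creates cycle)
  Skip (5,6) w=14 (creates cycle)
MST weight = 35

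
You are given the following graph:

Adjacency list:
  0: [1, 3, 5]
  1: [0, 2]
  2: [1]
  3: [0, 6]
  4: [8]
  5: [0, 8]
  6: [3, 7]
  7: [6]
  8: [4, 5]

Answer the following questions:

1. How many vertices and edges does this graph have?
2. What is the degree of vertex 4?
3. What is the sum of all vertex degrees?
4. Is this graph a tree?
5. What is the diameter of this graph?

Count: 9 vertices, 8 edges.
Vertex 4 has neighbors [8], degree = 1.
Handshaking lemma: 2 * 8 = 16.
A graph is a tree iff it is connected and has exactly n-1 edges. This graph is connected (all 9 vertices in one component) and has 9-1 = 8 edges. It is a tree.
Diameter (longest shortest path) = 6.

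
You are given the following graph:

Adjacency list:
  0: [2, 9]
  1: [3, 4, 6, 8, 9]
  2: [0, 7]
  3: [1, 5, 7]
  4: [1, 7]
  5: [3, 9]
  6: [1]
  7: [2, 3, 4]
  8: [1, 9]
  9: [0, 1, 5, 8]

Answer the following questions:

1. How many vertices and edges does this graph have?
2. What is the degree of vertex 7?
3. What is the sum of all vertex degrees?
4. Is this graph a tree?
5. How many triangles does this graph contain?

Count: 10 vertices, 13 edges.
Vertex 7 has neighbors [2, 3, 4], degree = 3.
Handshaking lemma: 2 * 13 = 26.
A tree on 10 vertices has 9 edges. This graph has 13 edges (4 extra). Not a tree.
Number of triangles = 1.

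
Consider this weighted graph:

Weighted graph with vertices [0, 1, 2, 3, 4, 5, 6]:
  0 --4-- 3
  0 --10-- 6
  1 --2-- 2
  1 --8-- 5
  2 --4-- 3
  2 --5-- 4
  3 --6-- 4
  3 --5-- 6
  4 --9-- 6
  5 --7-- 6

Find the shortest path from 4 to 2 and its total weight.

Using Dijkstra's algorithm from vertex 4:
Shortest path: 4 -> 2
Total weight: 5 = 5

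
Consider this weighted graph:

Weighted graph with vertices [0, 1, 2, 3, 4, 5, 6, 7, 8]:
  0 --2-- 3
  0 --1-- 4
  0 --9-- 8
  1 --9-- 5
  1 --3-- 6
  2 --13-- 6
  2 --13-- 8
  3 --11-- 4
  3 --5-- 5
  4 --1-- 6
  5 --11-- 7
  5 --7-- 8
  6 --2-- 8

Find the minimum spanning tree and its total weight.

Applying Kruskal's algorithm (sort edges by weight, add if no cycle):
  Add (0,4) w=1
  Add (4,6) w=1
  Add (0,3) w=2
  Add (6,8) w=2
  Add (1,6) w=3
  Add (3,5) w=5
  Skip (5,8) w=7 (creates cycle)
  Skip (0,8) w=9 (creates cycle)
  Skip (1,5) w=9 (creates cycle)
  Skip (3,4) w=11 (creates cycle)
  Add (5,7) w=11
  Add (2,8) w=13
  Skip (2,6) w=13 (creates cycle)
MST weight = 38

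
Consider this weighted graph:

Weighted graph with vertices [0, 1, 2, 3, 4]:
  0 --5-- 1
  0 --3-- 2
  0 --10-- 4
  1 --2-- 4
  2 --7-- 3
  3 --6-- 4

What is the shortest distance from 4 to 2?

Using Dijkstra's algorithm from vertex 4:
Shortest path: 4 -> 1 -> 0 -> 2
Total weight: 2 + 5 + 3 = 10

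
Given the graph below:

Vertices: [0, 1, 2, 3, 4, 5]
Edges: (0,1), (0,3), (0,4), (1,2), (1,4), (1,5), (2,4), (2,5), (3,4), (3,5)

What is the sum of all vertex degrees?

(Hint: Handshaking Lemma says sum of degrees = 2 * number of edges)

Count edges: 10 edges.
By Handshaking Lemma: sum of degrees = 2 * 10 = 20.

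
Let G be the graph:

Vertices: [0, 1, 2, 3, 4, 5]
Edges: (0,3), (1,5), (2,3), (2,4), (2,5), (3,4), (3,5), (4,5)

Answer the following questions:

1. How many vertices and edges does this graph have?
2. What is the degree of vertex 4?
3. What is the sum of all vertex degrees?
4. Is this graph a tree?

Count: 6 vertices, 8 edges.
Vertex 4 has neighbors [2, 3, 5], degree = 3.
Handshaking lemma: 2 * 8 = 16.
A tree on 6 vertices has 5 edges. This graph has 8 edges (3 extra). Not a tree.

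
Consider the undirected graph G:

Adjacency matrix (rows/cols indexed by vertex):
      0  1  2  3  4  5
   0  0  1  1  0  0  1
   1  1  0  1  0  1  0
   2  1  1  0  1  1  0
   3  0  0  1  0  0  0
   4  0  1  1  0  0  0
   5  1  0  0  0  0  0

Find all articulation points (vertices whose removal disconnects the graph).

An articulation point is a vertex whose removal disconnects the graph.
Articulation points: [0, 2]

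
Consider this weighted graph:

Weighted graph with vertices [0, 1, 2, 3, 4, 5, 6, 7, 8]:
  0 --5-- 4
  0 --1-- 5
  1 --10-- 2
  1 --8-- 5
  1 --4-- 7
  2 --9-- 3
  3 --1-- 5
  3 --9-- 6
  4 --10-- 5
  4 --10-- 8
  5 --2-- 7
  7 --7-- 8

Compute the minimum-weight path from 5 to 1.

Using Dijkstra's algorithm from vertex 5:
Shortest path: 5 -> 7 -> 1
Total weight: 2 + 4 = 6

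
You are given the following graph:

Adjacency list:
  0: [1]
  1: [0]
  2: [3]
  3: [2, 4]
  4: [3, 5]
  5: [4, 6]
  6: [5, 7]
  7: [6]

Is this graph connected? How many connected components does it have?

Checking connectivity: the graph has 2 connected component(s).
Components: [[0, 1], [2, 3, 4, 5, 6, 7]]. The graph is NOT connected.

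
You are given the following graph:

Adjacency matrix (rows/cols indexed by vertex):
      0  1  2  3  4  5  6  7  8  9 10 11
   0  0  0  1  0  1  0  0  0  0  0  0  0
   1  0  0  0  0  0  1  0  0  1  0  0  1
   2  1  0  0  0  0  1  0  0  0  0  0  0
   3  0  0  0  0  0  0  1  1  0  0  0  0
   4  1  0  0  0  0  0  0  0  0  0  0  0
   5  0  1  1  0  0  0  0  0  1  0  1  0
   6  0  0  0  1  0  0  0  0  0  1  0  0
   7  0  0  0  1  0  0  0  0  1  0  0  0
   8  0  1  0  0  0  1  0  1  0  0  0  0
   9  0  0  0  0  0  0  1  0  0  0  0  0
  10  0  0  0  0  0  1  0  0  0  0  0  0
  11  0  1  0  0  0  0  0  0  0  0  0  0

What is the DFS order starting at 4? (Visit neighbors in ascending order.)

DFS from vertex 4 (neighbors processed in ascending order):
Visit order: 4, 0, 2, 5, 1, 8, 7, 3, 6, 9, 11, 10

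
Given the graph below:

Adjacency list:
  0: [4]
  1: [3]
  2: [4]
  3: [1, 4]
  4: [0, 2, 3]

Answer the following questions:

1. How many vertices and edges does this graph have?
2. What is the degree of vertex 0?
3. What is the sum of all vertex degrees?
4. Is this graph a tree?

Count: 5 vertices, 4 edges.
Vertex 0 has neighbors [4], degree = 1.
Handshaking lemma: 2 * 4 = 8.
A graph is a tree iff it is connected and has exactly n-1 edges. This graph is connected (all 5 vertices in one component) and has 5-1 = 4 edges. It is a tree.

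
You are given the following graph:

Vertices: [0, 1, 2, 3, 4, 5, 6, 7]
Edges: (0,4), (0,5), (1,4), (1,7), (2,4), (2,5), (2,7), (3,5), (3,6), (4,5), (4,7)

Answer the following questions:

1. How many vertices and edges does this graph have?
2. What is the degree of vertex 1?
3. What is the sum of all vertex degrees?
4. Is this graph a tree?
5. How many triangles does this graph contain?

Count: 8 vertices, 11 edges.
Vertex 1 has neighbors [4, 7], degree = 2.
Handshaking lemma: 2 * 11 = 22.
A tree on 8 vertices has 7 edges. This graph has 11 edges (4 extra). Not a tree.
Number of triangles = 4.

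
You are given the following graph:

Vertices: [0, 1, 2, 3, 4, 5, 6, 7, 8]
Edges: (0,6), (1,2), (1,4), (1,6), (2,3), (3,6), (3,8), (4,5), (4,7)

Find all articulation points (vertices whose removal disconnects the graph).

An articulation point is a vertex whose removal disconnects the graph.
Articulation points: [1, 3, 4, 6]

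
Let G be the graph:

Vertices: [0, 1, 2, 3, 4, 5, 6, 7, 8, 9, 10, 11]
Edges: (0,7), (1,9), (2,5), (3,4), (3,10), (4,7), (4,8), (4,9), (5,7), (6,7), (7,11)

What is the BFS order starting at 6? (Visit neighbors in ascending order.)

BFS from vertex 6 (neighbors processed in ascending order):
Visit order: 6, 7, 0, 4, 5, 11, 3, 8, 9, 2, 10, 1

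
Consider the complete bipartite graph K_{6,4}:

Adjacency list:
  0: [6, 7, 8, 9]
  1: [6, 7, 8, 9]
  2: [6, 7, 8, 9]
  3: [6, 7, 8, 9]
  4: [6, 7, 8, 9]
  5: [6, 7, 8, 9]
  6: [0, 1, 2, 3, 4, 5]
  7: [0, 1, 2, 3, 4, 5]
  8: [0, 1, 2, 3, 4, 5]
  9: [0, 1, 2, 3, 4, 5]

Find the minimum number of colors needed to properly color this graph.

K_{6,4} is bipartite: vertices split into two independent sets of size 6 and 4.
Color one set 0, the other 1. No adjacent vertices share a color.
Chromatic number = 2.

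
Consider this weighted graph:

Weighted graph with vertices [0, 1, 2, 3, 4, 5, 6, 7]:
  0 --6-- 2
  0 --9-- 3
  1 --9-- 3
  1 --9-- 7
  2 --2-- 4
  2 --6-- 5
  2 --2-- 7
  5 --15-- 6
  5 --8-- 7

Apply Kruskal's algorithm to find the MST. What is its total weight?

Applying Kruskal's algorithm (sort edges by weight, add if no cycle):
  Add (2,4) w=2
  Add (2,7) w=2
  Add (0,2) w=6
  Add (2,5) w=6
  Skip (5,7) w=8 (creates cycle)
  Add (0,3) w=9
  Add (1,3) w=9
  Skip (1,7) w=9 (creates cycle)
  Add (5,6) w=15
MST weight = 49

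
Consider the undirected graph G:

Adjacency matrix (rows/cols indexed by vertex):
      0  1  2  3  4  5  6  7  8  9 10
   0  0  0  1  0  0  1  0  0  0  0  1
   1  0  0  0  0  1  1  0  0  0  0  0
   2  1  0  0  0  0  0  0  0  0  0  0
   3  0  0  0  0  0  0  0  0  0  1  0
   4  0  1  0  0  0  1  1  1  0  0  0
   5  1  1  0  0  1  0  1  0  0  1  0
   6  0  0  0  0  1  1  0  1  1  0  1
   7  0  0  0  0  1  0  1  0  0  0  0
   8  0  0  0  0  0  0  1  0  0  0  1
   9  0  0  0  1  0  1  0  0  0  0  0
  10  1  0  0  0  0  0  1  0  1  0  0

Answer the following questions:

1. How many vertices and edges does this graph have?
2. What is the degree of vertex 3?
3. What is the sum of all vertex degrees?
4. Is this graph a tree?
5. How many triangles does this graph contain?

Count: 11 vertices, 15 edges.
Vertex 3 has neighbors [9], degree = 1.
Handshaking lemma: 2 * 15 = 30.
A tree on 11 vertices has 10 edges. This graph has 15 edges (5 extra). Not a tree.
Number of triangles = 4.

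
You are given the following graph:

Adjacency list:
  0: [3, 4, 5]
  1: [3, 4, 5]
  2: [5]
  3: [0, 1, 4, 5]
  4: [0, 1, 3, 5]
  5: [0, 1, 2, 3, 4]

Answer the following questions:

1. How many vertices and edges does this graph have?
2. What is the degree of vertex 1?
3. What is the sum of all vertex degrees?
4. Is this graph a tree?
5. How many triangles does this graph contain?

Count: 6 vertices, 10 edges.
Vertex 1 has neighbors [3, 4, 5], degree = 3.
Handshaking lemma: 2 * 10 = 20.
A tree on 6 vertices has 5 edges. This graph has 10 edges (5 extra). Not a tree.
Number of triangles = 7.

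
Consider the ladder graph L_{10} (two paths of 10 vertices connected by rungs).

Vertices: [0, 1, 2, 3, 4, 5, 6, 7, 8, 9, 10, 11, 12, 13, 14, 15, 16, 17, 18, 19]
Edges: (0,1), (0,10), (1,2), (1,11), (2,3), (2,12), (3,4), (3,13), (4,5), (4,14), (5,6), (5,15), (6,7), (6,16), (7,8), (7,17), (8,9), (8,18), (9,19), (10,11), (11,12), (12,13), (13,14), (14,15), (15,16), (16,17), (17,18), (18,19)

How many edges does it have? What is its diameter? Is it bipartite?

Ladder graph L_{10}: 10 rungs + 2 * (10-1) path edges = 10 + 18 = 28 edges.
Diameter = 10.
Ladder graphs are bipartite (alternating coloring along each path).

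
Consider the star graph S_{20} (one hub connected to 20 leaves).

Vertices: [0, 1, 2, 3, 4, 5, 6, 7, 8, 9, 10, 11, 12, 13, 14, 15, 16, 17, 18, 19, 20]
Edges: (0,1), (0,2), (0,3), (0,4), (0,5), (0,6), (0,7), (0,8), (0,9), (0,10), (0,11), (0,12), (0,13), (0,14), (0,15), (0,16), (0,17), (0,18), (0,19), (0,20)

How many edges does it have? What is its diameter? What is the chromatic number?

Star graph S_{20}: the hub connects to all 20 leaves.
Edges = 20.
Diameter = 2 (any leaf to hub is 1, leaf to leaf through hub is 2).
Star graphs are bipartite (hub vs leaves), so chromatic number = 2.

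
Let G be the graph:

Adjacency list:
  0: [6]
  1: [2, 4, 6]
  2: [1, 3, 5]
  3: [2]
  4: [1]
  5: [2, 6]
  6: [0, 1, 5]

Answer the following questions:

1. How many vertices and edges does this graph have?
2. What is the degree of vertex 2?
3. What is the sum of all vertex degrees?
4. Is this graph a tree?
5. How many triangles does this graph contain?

Count: 7 vertices, 7 edges.
Vertex 2 has neighbors [1, 3, 5], degree = 3.
Handshaking lemma: 2 * 7 = 14.
A tree on 7 vertices has 6 edges. This graph has 7 edges (1 extra). Not a tree.
Number of triangles = 0.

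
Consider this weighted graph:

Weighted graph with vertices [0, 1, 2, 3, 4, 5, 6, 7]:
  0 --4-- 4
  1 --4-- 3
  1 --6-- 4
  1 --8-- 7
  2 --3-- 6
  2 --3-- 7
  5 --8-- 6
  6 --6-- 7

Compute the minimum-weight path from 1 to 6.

Using Dijkstra's algorithm from vertex 1:
Shortest path: 1 -> 7 -> 6
Total weight: 8 + 6 = 14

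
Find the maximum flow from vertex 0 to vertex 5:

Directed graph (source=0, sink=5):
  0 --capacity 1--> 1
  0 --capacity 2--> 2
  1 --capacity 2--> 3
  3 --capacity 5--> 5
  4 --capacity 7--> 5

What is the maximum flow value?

Computing max flow:
  Flow on (0->1): 1/1
  Flow on (1->3): 1/2
  Flow on (3->5): 1/5
Maximum flow = 1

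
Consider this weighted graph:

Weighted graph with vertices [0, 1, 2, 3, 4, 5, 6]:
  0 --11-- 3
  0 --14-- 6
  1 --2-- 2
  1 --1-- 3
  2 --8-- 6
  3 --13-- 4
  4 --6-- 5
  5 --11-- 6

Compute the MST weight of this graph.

Applying Kruskal's algorithm (sort edges by weight, add if no cycle):
  Add (1,3) w=1
  Add (1,2) w=2
  Add (4,5) w=6
  Add (2,6) w=8
  Add (0,3) w=11
  Add (5,6) w=11
  Skip (3,4) w=13 (creates cycle)
  Skip (0,6) w=14 (creates cycle)
MST weight = 39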